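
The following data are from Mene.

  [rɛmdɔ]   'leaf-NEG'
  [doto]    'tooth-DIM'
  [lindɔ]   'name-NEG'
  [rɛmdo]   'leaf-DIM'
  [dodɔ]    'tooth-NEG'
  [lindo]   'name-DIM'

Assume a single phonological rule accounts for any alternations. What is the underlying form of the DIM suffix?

The DIM suffix surfaces as [-do] and [-to], depending on the final segment of the stem.
By contrast the NEG suffix keeps its initial [d] throughout — that segment must be underlying.
The DIM suffix is therefore /-to/ underlyingly, with post-nasal voicing: voiceless stops become voiced after a nasal.

/-to/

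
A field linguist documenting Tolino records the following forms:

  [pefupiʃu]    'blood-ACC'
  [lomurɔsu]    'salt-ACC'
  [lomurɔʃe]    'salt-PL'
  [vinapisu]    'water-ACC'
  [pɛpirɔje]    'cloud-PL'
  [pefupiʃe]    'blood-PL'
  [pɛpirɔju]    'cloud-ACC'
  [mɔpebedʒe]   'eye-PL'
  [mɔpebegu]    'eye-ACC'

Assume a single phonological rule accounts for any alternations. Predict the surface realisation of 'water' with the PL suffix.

[vinapiʃe]

'salt' shows [s] ~ [ʃ] at the end of the stem ([lomurɔsu] vs [lomurɔʃe]).
The stem 'blood' ([pefupiʃu], [pefupiʃe]) shows [ʃ] unchanged in both environments, so [ʃ] cannot be basic with [s] derived before the ACC suffix.
The alternation reflects palatalization before a front vowel: /g/ and /s/ become palato-alveolar [dʒ] and [ʃ] before a front vowel. /s/ is underlying.
From [vinapisu] the stem 'water' is /vinapis/; before a front vowel this yields [vinapiʃe].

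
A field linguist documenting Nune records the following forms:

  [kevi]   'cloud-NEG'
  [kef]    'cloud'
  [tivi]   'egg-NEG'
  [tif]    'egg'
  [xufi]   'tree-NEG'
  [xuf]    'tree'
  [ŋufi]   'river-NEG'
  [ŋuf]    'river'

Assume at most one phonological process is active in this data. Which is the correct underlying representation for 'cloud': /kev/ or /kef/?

/kev/

The root 'cloud' surfaces as [kevi] and [kef], with a stem-final [v] ~ [f] alternation.
Compare 'river', with invariant [f] in [ŋufi] and [ŋuf]: an analysis with underlying /f/ and a rule producing [v] before the NEG suffix would wrongly predict alternation here too.
So /v/ is underlying, and a rule of word-final obstruent devoicing — voiced obstruents become voiceless word-finally — gives [f].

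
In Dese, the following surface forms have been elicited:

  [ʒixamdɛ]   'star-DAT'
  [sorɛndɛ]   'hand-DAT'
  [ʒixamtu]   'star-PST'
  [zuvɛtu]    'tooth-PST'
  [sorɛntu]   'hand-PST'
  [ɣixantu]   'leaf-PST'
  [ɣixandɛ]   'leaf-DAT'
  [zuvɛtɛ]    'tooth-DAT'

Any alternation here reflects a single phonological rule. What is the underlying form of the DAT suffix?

/-dɛ/

The DAT morpheme has two allomorphs, [-dɛ] and [-tɛ].
By contrast the PST suffix keeps its initial [t] throughout — that segment must be underlying.
The DAT suffix is therefore /-dɛ/ underlyingly, with post-vocalic devoicing: voiced stops become voiceless after a vowel.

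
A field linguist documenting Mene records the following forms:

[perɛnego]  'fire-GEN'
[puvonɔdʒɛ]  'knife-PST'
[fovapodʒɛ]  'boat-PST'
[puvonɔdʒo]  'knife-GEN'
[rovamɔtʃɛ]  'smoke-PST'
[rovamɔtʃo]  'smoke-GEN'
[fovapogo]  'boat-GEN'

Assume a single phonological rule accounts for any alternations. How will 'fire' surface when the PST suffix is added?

[perɛnedʒɛ]

'boat' shows [dʒ] ~ [g] at the end of the stem ([fovapodʒɛ] vs [fovapogo]).
The stem 'knife' ([puvonɔdʒɛ], [puvonɔdʒo]) shows [dʒ] unchanged in both environments, so [dʒ] cannot be basic with [g] derived before the GEN suffix.
Therefore /g/ is basic and [dʒ] is derived by palatalization before a front vowel (/g/ becomes palato-alveolar [dʒ] before a front vowel).
From [perɛnego] the stem 'fire' is /perɛneg/; before a front vowel this yields [perɛnedʒɛ].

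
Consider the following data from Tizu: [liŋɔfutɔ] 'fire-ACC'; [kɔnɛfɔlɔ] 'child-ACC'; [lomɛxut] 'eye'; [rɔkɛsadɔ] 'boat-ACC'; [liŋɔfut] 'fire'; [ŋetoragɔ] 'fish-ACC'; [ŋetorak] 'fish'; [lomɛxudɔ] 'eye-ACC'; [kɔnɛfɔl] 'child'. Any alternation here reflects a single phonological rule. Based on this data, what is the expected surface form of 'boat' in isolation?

[rɔkɛsat]

The stem for 'eye' ends in [t] in [lomɛxut] but [d] in [lomɛxudɔ].
Compare 'fire', with invariant [t] in [liŋɔfut] and [liŋɔfutɔ]: an analysis with underlying /t/ and a rule producing [d] before the ACC suffix would wrongly predict alternation here too.
The underlying segment must be /d/; voiced obstruents become voiceless word-finally, yielding [t] there.
From [rɔkɛsadɔ] the stem 'boat' is /rɔkɛsad/; word-finally this yields [rɔkɛsat].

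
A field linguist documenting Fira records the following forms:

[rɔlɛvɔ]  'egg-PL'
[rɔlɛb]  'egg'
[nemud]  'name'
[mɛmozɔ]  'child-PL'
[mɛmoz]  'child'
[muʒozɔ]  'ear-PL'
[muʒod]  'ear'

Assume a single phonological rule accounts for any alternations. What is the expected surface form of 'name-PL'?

[nemuzɔ]

The root 'ear' surfaces as [muʒozɔ] and [muʒod], with a stem-final [z] ~ [d] alternation.
The stem 'child' ([mɛmozɔ], [mɛmoz]) shows [z] unchanged in both environments, so [z] cannot be basic with [d] derived in isolation.
Therefore /d/ is basic and [z] is derived by intervocalic spirantization (voiced stops become fricatives between vowels).
From [nemud] the stem 'name' is /nemud/; between vowels this yields [nemuzɔ].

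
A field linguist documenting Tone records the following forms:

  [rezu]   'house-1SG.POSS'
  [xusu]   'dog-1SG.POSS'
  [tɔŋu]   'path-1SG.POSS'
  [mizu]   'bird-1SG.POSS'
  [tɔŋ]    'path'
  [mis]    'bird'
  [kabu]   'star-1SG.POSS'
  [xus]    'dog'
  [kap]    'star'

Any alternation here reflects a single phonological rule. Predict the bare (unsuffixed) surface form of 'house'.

'bird' shows [z] ~ [s] at the end of the stem ([mizu] vs [mis]).
The stem 'dog' ([xusu], [xus]) shows [s] unchanged in both environments, so [s] cannot be basic with [z] derived before the 1SG.POSS suffix.
Therefore /z/ is basic and [s] is derived by word-final obstruent devoicing (voiced obstruents become voiceless word-finally).
The one attested form of 'house', [rezu], shows underlying /rez/. Applying the same rule word-finally gives [res].

[res]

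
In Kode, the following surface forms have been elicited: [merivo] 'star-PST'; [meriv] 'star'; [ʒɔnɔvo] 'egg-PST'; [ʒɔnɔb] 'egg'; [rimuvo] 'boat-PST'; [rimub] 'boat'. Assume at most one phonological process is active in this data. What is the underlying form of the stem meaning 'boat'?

The stem for 'boat' ends in [v] in [rimuvo] but [b] in [rimub].
But 'star' keeps [v] in both environments ([merivo], [meriv]), so there is no rule changing /v/ to [b] in isolation.
Therefore /b/ is basic and [v] is derived by intervocalic spirantization (voiced stops become fricatives between vowels).
The underlying form of 'boat' is therefore /rimub/.

/rimub/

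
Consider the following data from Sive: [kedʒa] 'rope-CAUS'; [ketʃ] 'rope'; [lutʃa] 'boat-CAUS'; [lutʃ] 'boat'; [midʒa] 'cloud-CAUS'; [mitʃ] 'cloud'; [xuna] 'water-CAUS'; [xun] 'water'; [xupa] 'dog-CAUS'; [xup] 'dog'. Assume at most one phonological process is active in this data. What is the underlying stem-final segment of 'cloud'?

/dʒ/

The root 'cloud' surfaces as [midʒa] and [mitʃ], with a stem-final [dʒ] ~ [tʃ] alternation.
If /tʃ/ were underlying and a rule turned it into [dʒ] before the CAUS suffix, 'boat' would also alternate; but it has [tʃ] in both [lutʃa] and [lutʃ].
The underlying segment must be /dʒ/; voiced obstruents become voiceless word-finally, yielding [tʃ] there.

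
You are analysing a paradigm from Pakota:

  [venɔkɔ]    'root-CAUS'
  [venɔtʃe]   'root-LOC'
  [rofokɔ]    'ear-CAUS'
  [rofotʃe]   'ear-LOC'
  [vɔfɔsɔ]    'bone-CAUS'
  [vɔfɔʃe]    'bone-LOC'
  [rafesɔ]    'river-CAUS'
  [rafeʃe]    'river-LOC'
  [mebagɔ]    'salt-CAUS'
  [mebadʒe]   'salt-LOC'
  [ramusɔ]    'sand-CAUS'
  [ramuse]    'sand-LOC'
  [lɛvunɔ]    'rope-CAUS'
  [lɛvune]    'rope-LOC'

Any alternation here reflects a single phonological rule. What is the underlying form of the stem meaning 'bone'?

'bone' shows [s] ~ [ʃ] at the end of the stem ([vɔfɔsɔ] vs [vɔfɔʃe]).
But 'sand' keeps [s] in both environments ([ramusɔ], [ramuse]), so there is no rule changing /s/ to [ʃ] before the LOC suffix.
So /ʃ/ is underlying, and a rule of depalatalization — palato-alveolar /tʃ/, /dʒ/ and /ʃ/ become [k], [g] and [s] when no front vowel follows — gives [s].

/vɔfɔʃ/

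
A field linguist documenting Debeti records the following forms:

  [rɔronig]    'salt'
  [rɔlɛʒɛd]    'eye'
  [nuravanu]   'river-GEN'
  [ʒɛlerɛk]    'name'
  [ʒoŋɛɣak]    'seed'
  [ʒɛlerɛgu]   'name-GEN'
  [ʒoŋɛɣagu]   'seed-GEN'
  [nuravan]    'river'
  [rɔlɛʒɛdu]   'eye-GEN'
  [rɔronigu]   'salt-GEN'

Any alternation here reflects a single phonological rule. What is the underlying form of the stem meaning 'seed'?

/ʒoŋɛɣak/

'seed' shows [g] ~ [k] at the end of the stem ([ʒoŋɛɣagu] vs [ʒoŋɛɣak]).
The stem 'salt' ([rɔronigu], [rɔronig]) shows [g] unchanged in both environments, so [g] cannot be basic with [k] derived in isolation.
So /k/ is underlying, and a rule of intervocalic voicing — voiceless stops become voiced between vowels — gives [g].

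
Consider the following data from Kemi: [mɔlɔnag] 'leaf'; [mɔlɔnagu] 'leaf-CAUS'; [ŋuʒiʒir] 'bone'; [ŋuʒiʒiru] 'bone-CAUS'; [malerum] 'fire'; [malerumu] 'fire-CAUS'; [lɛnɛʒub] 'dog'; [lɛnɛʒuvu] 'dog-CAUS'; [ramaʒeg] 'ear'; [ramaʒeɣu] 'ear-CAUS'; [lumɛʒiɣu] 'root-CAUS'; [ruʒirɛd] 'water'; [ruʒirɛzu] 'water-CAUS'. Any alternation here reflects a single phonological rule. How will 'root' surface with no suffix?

'ear' shows [g] ~ [ɣ] at the end of the stem ([ramaʒeg] vs [ramaʒeɣu]).
If /g/ were underlying and a rule turned it into [ɣ] before the CAUS suffix, 'leaf' would also alternate; but it has [g] in both [mɔlɔnag] and [mɔlɔnagu].
So /ɣ/ is underlying, and a rule of word-final hardening — voiced fricatives become stops word-finally — gives [g].
The one attested form of 'root', [lumɛʒiɣu], shows underlying /lumɛʒiɣ/. Applying the same rule word-finally gives [lumɛʒig].

[lumɛʒig]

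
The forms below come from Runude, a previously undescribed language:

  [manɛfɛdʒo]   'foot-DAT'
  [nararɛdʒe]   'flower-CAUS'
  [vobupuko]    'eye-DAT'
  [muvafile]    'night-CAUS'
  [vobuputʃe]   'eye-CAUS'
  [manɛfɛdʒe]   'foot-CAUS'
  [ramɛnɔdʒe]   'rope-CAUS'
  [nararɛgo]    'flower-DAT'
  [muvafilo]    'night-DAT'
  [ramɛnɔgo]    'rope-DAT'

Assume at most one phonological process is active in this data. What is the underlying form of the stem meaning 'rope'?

/ramɛnɔg/

The stem for 'rope' ends in [dʒ] in [ramɛnɔdʒe] but [g] in [ramɛnɔgo].
The stem 'foot' ([manɛfɛdʒe], [manɛfɛdʒo]) shows [dʒ] unchanged in both environments, so [dʒ] cannot be basic with [g] derived before the DAT suffix.
So /g/ is underlying, and a rule of palatalization before a front vowel — /k/ and /g/ become palato-alveolar [tʃ] and [dʒ] before a front vowel — gives [dʒ].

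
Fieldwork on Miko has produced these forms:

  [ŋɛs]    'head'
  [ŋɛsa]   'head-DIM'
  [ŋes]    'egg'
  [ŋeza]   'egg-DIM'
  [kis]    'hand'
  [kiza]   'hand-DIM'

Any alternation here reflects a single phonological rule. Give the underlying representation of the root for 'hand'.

The stem for 'hand' ends in [s] in [kis] but [z] in [kiza].
The stem 'head' ([ŋɛs], [ŋɛsa]) shows [s] unchanged in both environments, so [s] cannot be basic with [z] derived before the DIM suffix.
The alternation reflects word-final obstruent devoicing: voiced obstruents become voiceless word-finally. /z/ is underlying.

/kiz/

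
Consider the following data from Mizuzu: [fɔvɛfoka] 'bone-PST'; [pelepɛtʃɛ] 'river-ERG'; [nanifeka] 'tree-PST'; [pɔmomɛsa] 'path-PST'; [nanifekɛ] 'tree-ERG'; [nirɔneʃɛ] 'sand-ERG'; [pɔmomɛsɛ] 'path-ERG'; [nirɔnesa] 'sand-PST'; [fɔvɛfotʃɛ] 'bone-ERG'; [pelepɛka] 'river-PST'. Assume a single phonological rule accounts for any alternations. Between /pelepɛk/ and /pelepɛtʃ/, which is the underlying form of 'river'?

'river' shows [k] ~ [tʃ] at the end of the stem ([pelepɛka] vs [pelepɛtʃɛ]).
But 'tree' keeps [k] in both environments ([nanifeka], [nanifekɛ]), so there is no rule changing /k/ to [tʃ] before the ERG suffix.
The alternation reflects depalatalization: palato-alveolar /tʃ/ and /ʃ/ become [k] and [s] when no front vowel follows. /tʃ/ is underlying.

/pelepɛtʃ/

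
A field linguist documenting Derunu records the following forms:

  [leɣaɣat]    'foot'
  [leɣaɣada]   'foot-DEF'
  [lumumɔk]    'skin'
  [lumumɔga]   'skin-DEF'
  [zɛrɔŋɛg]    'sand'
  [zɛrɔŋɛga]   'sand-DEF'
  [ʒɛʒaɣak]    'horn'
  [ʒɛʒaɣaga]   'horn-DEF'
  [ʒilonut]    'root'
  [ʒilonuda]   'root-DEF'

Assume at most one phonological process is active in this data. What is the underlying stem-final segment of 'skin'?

/k/

In [lumumɔk] and [lumumɔga] the final segment of 'skin' alternates: [k] ~ [g].
Compare 'sand', with invariant [g] in [zɛrɔŋɛg] and [zɛrɔŋɛga]: an analysis with underlying /g/ and a rule producing [k] in isolation would wrongly predict alternation here too.
The alternation reflects intervocalic voicing: voiceless stops become voiced between vowels. /k/ is underlying.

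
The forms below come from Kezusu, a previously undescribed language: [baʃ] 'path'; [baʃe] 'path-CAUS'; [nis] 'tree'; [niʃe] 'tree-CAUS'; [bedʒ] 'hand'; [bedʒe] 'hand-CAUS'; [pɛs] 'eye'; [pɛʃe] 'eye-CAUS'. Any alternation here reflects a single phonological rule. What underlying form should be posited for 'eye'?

The stem for 'eye' ends in [s] in [pɛs] but [ʃ] in [pɛʃe].
The stem 'path' ([baʃ], [baʃe]) shows [ʃ] unchanged in both environments, so [ʃ] cannot be basic with [s] derived in isolation.
So /s/ is underlying, and a rule of palatalization before a front vowel — /s/ becomes palato-alveolar [ʃ] before a front vowel — gives [ʃ].
So 'eye' = /pɛs/.

/pɛs/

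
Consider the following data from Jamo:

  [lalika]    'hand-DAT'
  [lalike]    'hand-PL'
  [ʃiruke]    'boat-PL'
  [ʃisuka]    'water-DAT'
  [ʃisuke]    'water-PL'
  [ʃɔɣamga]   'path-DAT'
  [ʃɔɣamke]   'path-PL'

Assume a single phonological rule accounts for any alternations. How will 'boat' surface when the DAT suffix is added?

[ʃiruka]

The DAT morpheme has two allomorphs, [-ga] and [-ka].
By contrast the PL suffix keeps its initial [k] throughout — that segment must be underlying.
So the underlying form is /-ga/, and voiced stops become voiceless after a vowel.
After 'boat', which ends in a vowel, the suffix surfaces as [-ka], giving [ʃiruka].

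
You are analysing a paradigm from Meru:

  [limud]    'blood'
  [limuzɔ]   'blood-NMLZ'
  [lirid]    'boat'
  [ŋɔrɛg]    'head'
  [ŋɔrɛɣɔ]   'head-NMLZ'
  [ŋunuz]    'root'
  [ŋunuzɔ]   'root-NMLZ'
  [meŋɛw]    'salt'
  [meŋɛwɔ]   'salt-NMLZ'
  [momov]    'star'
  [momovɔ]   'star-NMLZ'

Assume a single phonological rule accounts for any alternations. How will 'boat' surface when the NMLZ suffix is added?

[lirizɔ]

In [limud] and [limuzɔ] the final segment of 'blood' alternates: [d] ~ [z].
Compare 'root', with invariant [z] in [ŋunuz] and [ŋunuzɔ]: an analysis with underlying /z/ and a rule producing [d] in isolation would wrongly predict alternation here too.
The alternation reflects intervocalic spirantization: voiced stops become fricatives between vowels. /d/ is underlying.
From [lirid] the stem 'boat' is /lirid/; between vowels this yields [lirizɔ].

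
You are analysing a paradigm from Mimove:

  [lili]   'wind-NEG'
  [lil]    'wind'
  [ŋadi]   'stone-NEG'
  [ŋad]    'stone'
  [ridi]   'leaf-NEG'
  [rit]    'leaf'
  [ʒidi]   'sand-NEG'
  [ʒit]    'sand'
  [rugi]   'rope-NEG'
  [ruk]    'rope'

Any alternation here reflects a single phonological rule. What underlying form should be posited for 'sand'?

'sand' shows [d] ~ [t] at the end of the stem ([ʒidi] vs [ʒit]).
Compare 'stone', with invariant [d] in [ŋadi] and [ŋad]: an analysis with underlying /d/ and a rule producing [t] in isolation would wrongly predict alternation here too.
So /t/ is underlying, and a rule of intervocalic voicing — voiceless stops become voiced between vowels — gives [d].
Hence 'sand' is /ʒit/ underlyingly.

/ʒit/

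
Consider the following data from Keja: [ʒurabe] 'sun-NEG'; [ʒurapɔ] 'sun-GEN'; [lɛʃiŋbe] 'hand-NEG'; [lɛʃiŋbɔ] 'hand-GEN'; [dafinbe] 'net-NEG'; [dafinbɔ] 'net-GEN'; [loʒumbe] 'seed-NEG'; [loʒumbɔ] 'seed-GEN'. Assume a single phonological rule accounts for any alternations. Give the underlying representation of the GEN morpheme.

/-pɔ/

The GEN morpheme has two allomorphs, [-bɔ] and [-pɔ].
The NEG suffix, which begins with [b], is invariant after every stem; so [b] is not altered by any rule here.
The GEN suffix is therefore /-pɔ/ underlyingly, with post-nasal voicing: voiceless stops become voiced after a nasal.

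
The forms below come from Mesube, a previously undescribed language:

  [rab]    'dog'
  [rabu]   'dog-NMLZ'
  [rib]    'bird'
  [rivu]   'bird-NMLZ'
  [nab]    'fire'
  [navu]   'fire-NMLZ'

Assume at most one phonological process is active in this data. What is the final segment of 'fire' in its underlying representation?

The root 'fire' surfaces as [nab] and [navu], with a stem-final [b] ~ [v] alternation.
If /b/ were underlying and a rule turned it into [v] before the NMLZ suffix, 'dog' would also alternate; but it has [b] in both [rab] and [rabu].
The alternation reflects word-final hardening: voiced fricatives become stops word-finally. /v/ is underlying.

/v/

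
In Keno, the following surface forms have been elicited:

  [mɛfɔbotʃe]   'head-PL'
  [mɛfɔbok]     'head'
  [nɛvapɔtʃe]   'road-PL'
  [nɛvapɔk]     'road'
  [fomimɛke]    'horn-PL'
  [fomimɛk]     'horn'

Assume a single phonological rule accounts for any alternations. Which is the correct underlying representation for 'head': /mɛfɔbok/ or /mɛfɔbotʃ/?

/mɛfɔbotʃ/

In [mɛfɔbotʃe] and [mɛfɔbok] the final segment of 'head' alternates: [tʃ] ~ [k].
The stem 'horn' ([fomimɛke], [fomimɛk]) shows [k] unchanged in both environments, so [k] cannot be basic with [tʃ] derived before the PL suffix.
The underlying segment must be /tʃ/; palato-alveolar /tʃ/ becomes [k] when no front vowel follows, yielding [k] there.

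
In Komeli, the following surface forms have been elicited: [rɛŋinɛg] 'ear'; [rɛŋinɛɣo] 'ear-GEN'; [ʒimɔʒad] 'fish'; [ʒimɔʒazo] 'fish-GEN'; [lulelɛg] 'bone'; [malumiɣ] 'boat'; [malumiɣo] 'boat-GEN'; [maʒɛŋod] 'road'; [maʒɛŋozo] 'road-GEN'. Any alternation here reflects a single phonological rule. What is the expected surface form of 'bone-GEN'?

The root 'ear' surfaces as [rɛŋinɛg] and [rɛŋinɛɣo], with a stem-final [g] ~ [ɣ] alternation.
The stem 'boat' ([malumiɣ], [malumiɣo]) shows [ɣ] unchanged in both environments, so [ɣ] cannot be basic with [g] derived in isolation.
The alternation reflects intervocalic spirantization: voiced stops become fricatives between vowels. /g/ is underlying.
The one attested form of 'bone', [lulelɛg], shows underlying /lulelɛg/. Applying the same rule between vowels gives [lulelɛɣo].

[lulelɛɣo]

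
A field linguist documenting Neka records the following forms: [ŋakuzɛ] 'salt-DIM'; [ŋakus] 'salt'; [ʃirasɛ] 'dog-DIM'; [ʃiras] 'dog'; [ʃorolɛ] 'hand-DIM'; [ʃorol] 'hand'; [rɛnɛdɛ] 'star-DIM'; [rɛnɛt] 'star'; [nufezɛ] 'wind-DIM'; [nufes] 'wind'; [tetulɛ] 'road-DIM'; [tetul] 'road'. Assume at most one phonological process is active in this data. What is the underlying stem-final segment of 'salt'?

/z/

The root 'salt' surfaces as [ŋakuzɛ] and [ŋakus], with a stem-final [z] ~ [s] alternation.
But 'dog' keeps [s] in both environments ([ʃirasɛ], [ʃiras]), so there is no rule changing /s/ to [z] before the DIM suffix.
Therefore /z/ is basic and [s] is derived by word-final obstruent devoicing (voiced obstruents become voiceless word-finally).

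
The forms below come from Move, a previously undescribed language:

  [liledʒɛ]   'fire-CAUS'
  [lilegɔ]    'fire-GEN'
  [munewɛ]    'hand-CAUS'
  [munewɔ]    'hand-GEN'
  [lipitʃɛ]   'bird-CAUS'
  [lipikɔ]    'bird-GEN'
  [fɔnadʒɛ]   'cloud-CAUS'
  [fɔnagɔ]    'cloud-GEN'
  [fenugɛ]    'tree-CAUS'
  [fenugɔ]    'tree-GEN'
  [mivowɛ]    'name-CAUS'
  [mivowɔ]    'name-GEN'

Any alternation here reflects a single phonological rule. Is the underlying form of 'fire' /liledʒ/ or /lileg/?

/liledʒ/

The stem for 'fire' ends in [dʒ] in [liledʒɛ] but [g] in [lilegɔ].
Compare 'tree', with invariant [g] in [fenugɛ] and [fenugɔ]: an analysis with underlying /g/ and a rule producing [dʒ] before the CAUS suffix would wrongly predict alternation here too.
So /dʒ/ is underlying, and a rule of depalatalization — palato-alveolar /tʃ/ and /dʒ/ become [k] and [g] when no front vowel follows — gives [g].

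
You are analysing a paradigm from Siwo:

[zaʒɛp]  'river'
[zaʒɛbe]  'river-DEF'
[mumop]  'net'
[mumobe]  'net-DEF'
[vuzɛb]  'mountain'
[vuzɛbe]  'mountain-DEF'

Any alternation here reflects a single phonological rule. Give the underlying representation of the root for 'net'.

The root 'net' surfaces as [mumop] and [mumobe], with a stem-final [p] ~ [b] alternation.
The stem 'mountain' ([vuzɛb], [vuzɛbe]) shows [b] unchanged in both environments, so [b] cannot be basic with [p] derived in isolation.
The underlying segment must be /p/; voiceless stops become voiced between vowels, yielding [b] there.
The underlying form of 'net' is therefore /mumop/.

/mumop/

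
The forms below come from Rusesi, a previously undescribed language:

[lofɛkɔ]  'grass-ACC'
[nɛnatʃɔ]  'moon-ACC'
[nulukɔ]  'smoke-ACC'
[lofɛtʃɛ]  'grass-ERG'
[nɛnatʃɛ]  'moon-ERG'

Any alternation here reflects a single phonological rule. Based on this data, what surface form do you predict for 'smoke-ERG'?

'grass' shows [k] ~ [tʃ] at the end of the stem ([lofɛkɔ] vs [lofɛtʃɛ]).
But 'moon' keeps [tʃ] in both environments ([nɛnatʃɔ], [nɛnatʃɛ]), so there is no rule changing /tʃ/ to [k] before the ACC suffix.
The alternation reflects palatalization before a front vowel: /k/ becomes palato-alveolar [tʃ] before a front vowel. /k/ is underlying.
From [nulukɔ] the stem 'smoke' is /nuluk/; before a front vowel this yields [nulutʃɛ].

[nulutʃɛ]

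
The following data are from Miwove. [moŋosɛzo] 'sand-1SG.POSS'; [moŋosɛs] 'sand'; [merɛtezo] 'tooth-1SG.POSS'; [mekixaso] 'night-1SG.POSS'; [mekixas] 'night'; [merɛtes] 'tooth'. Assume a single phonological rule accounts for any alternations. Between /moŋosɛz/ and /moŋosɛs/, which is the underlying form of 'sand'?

The root 'sand' surfaces as [moŋosɛs] and [moŋosɛzo], with a stem-final [s] ~ [z] alternation.
Compare 'night', with invariant [s] in [mekixas] and [mekixaso]: an analysis with underlying /s/ and a rule producing [z] before the 1SG.POSS suffix would wrongly predict alternation here too.
So /z/ is underlying, and a rule of word-final obstruent devoicing — voiced obstruents become voiceless word-finally — gives [s].

/moŋosɛz/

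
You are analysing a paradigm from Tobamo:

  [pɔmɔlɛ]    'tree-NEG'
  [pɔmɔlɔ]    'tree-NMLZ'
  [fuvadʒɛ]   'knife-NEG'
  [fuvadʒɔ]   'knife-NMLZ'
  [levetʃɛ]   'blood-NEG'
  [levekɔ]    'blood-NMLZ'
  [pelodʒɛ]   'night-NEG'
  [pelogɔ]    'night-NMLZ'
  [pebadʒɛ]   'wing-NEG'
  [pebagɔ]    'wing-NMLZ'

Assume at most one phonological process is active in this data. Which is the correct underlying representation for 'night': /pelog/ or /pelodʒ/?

/pelog/

'night' shows [dʒ] ~ [g] at the end of the stem ([pelodʒɛ] vs [pelogɔ]).
If /dʒ/ were underlying and a rule turned it into [g] before the NMLZ suffix, 'knife' would also alternate; but it has [dʒ] in both [fuvadʒɛ] and [fuvadʒɔ].
The alternation reflects palatalization before a front vowel: /k/ and /g/ become palato-alveolar [tʃ] and [dʒ] before a front vowel. /g/ is underlying.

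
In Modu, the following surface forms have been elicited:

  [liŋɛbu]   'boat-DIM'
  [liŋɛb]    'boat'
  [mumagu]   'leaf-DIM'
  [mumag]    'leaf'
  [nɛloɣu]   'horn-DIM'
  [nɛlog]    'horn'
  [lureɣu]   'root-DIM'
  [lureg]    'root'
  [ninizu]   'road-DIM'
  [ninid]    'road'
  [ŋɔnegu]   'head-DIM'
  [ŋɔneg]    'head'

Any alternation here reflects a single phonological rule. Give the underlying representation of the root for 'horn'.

'horn' shows [ɣ] ~ [g] at the end of the stem ([nɛloɣu] vs [nɛlog]).
If /g/ were underlying and a rule turned it into [ɣ] before the DIM suffix, 'leaf' would also alternate; but it has [g] in both [mumagu] and [mumag].
The alternation reflects word-final hardening: voiced fricatives become stops word-finally. /ɣ/ is underlying.
So 'horn' = /nɛloɣ/.

/nɛloɣ/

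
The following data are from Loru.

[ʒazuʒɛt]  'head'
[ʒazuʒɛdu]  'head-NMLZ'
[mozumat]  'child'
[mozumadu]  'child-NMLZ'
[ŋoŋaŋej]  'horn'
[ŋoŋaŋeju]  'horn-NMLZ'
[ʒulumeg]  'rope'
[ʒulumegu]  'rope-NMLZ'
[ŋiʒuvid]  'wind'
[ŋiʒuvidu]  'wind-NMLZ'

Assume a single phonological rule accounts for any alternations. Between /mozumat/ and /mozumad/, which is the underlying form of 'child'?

'child' shows [t] ~ [d] at the end of the stem ([mozumat] vs [mozumadu]).
But 'wind' keeps [d] in both environments ([ŋiʒuvid], [ŋiʒuvidu]), so there is no rule changing /d/ to [t] in isolation.
The alternation reflects intervocalic voicing: voiceless stops become voiced between vowels. /t/ is underlying.

/mozumat/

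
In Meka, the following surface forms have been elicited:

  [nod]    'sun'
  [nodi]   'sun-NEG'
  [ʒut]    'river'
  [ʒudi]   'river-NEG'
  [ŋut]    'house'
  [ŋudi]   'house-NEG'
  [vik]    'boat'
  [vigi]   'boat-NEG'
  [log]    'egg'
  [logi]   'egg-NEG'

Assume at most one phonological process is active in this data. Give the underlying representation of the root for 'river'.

/ʒut/

The stem for 'river' ends in [t] in [ʒut] but [d] in [ʒudi].
If /d/ were underlying and a rule turned it into [t] in isolation, 'sun' would also alternate; but it has [d] in both [nod] and [nodi].
The alternation reflects intervocalic voicing: voiceless stops become voiced between vowels. /t/ is underlying.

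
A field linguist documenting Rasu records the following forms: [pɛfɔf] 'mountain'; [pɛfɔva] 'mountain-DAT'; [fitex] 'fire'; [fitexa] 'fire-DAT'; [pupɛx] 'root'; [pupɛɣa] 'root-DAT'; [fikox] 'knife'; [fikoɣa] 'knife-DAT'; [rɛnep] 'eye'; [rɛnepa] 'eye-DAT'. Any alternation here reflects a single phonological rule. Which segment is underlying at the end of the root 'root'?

The root 'root' surfaces as [pupɛx] and [pupɛɣa], with a stem-final [x] ~ [ɣ] alternation.
If /x/ were underlying and a rule turned it into [ɣ] before the DAT suffix, 'fire' would also alternate; but it has [x] in both [fitex] and [fitexa].
So /ɣ/ is underlying, and a rule of word-final obstruent devoicing — voiced obstruents become voiceless word-finally — gives [x].

/ɣ/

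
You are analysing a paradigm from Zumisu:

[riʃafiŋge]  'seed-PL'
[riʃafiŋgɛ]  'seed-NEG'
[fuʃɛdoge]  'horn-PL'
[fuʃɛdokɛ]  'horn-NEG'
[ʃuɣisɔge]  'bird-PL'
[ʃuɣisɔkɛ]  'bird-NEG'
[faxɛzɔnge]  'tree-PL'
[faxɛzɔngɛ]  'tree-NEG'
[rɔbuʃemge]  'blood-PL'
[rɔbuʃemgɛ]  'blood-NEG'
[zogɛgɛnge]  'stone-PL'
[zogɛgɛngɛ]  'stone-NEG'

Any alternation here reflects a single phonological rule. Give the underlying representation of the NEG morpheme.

The NEG morpheme has two allomorphs, [-gɛ] and [-kɛ].
The PL suffix, which begins with [g], is invariant after every stem; so [g] is not altered by any rule here.
The NEG suffix is therefore /-kɛ/ underlyingly, with post-nasal voicing: voiceless stops become voiced after a nasal.

/-kɛ/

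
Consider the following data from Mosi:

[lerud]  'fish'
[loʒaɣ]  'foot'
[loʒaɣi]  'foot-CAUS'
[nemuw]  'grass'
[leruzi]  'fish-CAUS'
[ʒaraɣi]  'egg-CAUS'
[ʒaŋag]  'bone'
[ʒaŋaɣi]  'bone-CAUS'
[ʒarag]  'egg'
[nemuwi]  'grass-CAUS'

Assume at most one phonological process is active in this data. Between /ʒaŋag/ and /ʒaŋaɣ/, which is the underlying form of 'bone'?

The root 'bone' surfaces as [ʒaŋaɣi] and [ʒaŋag], with a stem-final [ɣ] ~ [g] alternation.
The stem 'foot' ([loʒaɣi], [loʒaɣ]) shows [ɣ] unchanged in both environments, so [ɣ] cannot be basic with [g] derived in isolation.
So /g/ is underlying, and a rule of intervocalic spirantization — voiced stops become fricatives between vowels — gives [ɣ].

/ʒaŋag/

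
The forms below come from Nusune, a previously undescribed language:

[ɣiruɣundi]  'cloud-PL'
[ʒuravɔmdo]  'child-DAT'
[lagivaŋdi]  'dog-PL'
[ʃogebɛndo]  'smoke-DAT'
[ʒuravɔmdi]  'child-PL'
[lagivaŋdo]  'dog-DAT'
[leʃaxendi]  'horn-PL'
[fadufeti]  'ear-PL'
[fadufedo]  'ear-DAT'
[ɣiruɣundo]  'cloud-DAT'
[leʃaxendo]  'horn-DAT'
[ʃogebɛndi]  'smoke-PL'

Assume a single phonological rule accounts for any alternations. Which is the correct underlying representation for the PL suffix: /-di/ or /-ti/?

The PL morpheme has two allomorphs, [-di] and [-ti].
By contrast the DAT suffix keeps its initial [d] throughout — that segment must be underlying.
So the underlying form is /-ti/, and voiceless stops become voiced after a nasal.

/-ti/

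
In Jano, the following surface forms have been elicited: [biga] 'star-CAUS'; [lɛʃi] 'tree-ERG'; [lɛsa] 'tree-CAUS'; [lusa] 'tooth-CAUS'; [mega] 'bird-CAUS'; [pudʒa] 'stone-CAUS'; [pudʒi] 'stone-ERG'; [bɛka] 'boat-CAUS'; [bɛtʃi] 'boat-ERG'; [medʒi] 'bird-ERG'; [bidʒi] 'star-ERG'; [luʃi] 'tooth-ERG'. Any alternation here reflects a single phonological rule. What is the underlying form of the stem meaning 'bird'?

/meg/

In [mega] and [medʒi] the final segment of 'bird' alternates: [g] ~ [dʒ].
If /dʒ/ were underlying and a rule turned it into [g] before the CAUS suffix, 'stone' would also alternate; but it has [dʒ] in both [pudʒa] and [pudʒi].
The alternation reflects palatalization before a front vowel: /k/, /g/ and /s/ become palato-alveolar [tʃ], [dʒ] and [ʃ] before a front vowel. /g/ is underlying.
So 'bird' = /meg/.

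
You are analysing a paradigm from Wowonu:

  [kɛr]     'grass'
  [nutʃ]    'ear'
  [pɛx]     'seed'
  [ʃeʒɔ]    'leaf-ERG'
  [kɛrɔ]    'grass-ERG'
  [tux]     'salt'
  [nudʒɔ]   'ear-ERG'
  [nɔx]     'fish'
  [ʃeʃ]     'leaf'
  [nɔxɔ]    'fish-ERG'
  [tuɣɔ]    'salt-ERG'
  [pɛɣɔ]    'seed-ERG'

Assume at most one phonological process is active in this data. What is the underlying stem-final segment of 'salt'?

The root 'salt' surfaces as [tuɣɔ] and [tux], with a stem-final [ɣ] ~ [x] alternation.
The stem 'fish' ([nɔxɔ], [nɔx]) shows [x] unchanged in both environments, so [x] cannot be basic with [ɣ] derived before the ERG suffix.
The underlying segment must be /ɣ/; voiced obstruents become voiceless word-finally, yielding [x] there.

/ɣ/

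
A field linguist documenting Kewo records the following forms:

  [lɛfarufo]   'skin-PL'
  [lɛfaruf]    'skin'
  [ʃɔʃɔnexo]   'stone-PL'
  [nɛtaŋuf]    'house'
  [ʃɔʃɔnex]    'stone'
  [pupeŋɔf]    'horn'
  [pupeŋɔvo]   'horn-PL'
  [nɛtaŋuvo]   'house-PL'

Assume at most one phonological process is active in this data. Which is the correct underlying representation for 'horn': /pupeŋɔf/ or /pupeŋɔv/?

The stem for 'horn' ends in [v] in [pupeŋɔvo] but [f] in [pupeŋɔf].
If /f/ were underlying and a rule turned it into [v] before the PL suffix, 'skin' would also alternate; but it has [f] in both [lɛfarufo] and [lɛfaruf].
Therefore /v/ is basic and [f] is derived by word-final obstruent devoicing (voiced obstruents become voiceless word-finally).

/pupeŋɔv/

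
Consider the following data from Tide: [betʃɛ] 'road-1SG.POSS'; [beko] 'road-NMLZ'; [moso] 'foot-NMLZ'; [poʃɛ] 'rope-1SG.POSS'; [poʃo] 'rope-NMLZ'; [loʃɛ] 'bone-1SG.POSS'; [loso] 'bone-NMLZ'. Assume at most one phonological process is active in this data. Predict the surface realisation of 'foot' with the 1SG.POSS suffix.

'bone' shows [ʃ] ~ [s] at the end of the stem ([loʃɛ] vs [loso]).
The stem 'rope' ([poʃɛ], [poʃo]) shows [ʃ] unchanged in both environments, so [ʃ] cannot be basic with [s] derived before the NMLZ suffix.
The underlying segment must be /s/; /k/ and /s/ become palato-alveolar [tʃ] and [ʃ] before a front vowel, yielding [ʃ] there.
The one attested form of 'foot', [moso], shows underlying /mos/. Applying the same rule before a front vowel gives [moʃɛ].

[moʃɛ]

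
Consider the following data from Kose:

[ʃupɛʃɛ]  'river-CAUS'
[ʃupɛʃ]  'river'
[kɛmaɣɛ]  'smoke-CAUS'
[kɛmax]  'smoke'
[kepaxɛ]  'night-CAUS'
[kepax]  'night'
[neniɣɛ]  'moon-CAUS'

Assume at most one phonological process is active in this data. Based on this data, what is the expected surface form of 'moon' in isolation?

The stem for 'smoke' ends in [ɣ] in [kɛmaɣɛ] but [x] in [kɛmax].
If /x/ were underlying and a rule turned it into [ɣ] before the CAUS suffix, 'night' would also alternate; but it has [x] in both [kepaxɛ] and [kepax].
The underlying segment must be /ɣ/; voiced obstruents become voiceless word-finally, yielding [x] there.
The one attested form of 'moon', [neniɣɛ], shows underlying /neniɣ/. Applying the same rule word-finally gives [nenix].

[nenix]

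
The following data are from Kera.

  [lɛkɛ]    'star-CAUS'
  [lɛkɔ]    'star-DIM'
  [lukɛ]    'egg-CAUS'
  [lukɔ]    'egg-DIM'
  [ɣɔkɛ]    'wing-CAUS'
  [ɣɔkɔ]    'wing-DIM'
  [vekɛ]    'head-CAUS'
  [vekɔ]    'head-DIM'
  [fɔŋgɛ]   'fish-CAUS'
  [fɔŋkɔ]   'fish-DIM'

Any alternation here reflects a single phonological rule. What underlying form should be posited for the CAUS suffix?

The CAUS morpheme has two allomorphs, [-gɛ] and [-kɛ].
By contrast the DIM suffix keeps its initial [k] throughout — that segment must be underlying.
So the underlying form is /-gɛ/, and voiced stops become voiceless after a vowel.

/-gɛ/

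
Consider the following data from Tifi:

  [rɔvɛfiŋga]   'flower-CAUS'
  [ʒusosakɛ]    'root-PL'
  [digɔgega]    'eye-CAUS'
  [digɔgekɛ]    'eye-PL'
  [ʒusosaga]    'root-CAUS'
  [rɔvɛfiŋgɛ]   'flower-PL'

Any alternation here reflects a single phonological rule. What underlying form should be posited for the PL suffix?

The PL suffix surfaces as [-gɛ] and [-kɛ], depending on the final segment of the stem.
By contrast the CAUS suffix keeps its initial [g] throughout — that segment must be underlying.
The PL suffix is therefore /-kɛ/ underlyingly, with post-nasal voicing: voiceless stops become voiced after a nasal.

/-kɛ/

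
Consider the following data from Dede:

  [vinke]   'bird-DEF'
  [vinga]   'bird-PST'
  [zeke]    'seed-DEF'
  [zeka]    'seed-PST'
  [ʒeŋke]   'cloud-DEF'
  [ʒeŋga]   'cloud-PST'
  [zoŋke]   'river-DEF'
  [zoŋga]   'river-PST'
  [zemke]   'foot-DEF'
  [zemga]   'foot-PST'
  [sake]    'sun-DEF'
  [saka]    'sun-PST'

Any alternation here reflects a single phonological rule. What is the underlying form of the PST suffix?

The PST morpheme has two allomorphs, [-ga] and [-ka].
The DEF suffix, which begins with [k], is invariant after every stem; so [k] is not altered by any rule here.
The PST suffix is therefore /-ga/ underlyingly, with post-vocalic devoicing: voiced stops become voiceless after a vowel.

/-ga/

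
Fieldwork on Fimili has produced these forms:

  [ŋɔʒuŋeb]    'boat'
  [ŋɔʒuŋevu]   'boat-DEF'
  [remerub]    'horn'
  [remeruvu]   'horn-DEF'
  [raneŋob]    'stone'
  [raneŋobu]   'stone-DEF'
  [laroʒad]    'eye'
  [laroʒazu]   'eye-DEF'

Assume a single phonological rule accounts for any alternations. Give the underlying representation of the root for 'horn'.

/remeruv/

The root 'horn' surfaces as [remerub] and [remeruvu], with a stem-final [b] ~ [v] alternation.
The stem 'stone' ([raneŋob], [raneŋobu]) shows [b] unchanged in both environments, so [b] cannot be basic with [v] derived before the DEF suffix.
The underlying segment must be /v/; voiced fricatives become stops word-finally, yielding [b] there.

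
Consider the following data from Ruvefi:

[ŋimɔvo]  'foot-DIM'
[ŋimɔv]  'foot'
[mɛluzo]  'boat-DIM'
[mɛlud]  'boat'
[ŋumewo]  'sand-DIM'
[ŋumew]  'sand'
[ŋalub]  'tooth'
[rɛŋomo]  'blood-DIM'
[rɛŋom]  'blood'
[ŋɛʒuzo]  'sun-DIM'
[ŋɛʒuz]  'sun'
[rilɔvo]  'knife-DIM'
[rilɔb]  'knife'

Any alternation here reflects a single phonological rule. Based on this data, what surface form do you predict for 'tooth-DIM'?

'knife' shows [v] ~ [b] at the end of the stem ([rilɔvo] vs [rilɔb]).
Compare 'foot', with invariant [v] in [ŋimɔvo] and [ŋimɔv]: an analysis with underlying /v/ and a rule producing [b] in isolation would wrongly predict alternation here too.
The alternation reflects intervocalic spirantization: voiced stops become fricatives between vowels. /b/ is underlying.
The one attested form of 'tooth', [ŋalub], shows underlying /ŋalub/. Applying the same rule between vowels gives [ŋaluvo].

[ŋaluvo]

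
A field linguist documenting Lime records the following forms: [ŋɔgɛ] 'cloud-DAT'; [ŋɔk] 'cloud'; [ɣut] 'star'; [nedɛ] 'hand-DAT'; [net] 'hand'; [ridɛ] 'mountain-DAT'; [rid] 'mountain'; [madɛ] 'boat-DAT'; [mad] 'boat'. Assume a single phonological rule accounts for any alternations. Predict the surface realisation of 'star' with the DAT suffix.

[ɣudɛ]

'hand' shows [d] ~ [t] at the end of the stem ([nedɛ] vs [net]).
The stem 'boat' ([madɛ], [mad]) shows [d] unchanged in both environments, so [d] cannot be basic with [t] derived in isolation.
The alternation reflects intervocalic voicing: voiceless stops become voiced between vowels. /t/ is underlying.
From [ɣut] the stem 'star' is /ɣut/; between vowels this yields [ɣudɛ].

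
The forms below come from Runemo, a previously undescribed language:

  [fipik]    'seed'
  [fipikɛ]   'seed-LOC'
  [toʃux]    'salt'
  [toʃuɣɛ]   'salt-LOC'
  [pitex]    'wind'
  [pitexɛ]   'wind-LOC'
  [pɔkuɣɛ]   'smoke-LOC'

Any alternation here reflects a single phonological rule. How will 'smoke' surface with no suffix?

[pɔkux]

The root 'salt' surfaces as [toʃux] and [toʃuɣɛ], with a stem-final [x] ~ [ɣ] alternation.
But 'wind' keeps [x] in both environments ([pitex], [pitexɛ]), so there is no rule changing /x/ to [ɣ] before the LOC suffix.
The underlying segment must be /ɣ/; voiced obstruents become voiceless word-finally, yielding [x] there.
From [pɔkuɣɛ] the stem 'smoke' is /pɔkuɣ/; word-finally this yields [pɔkux].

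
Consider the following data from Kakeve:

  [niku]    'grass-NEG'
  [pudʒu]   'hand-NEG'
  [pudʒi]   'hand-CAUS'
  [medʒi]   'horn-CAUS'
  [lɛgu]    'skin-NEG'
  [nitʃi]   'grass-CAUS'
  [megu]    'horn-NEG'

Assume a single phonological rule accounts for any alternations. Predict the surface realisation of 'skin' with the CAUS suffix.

[lɛdʒi]

In [megu] and [medʒi] the final segment of 'horn' alternates: [g] ~ [dʒ].
If /dʒ/ were underlying and a rule turned it into [g] before the NEG suffix, 'hand' would also alternate; but it has [dʒ] in both [pudʒu] and [pudʒi].
So /g/ is underlying, and a rule of palatalization before a front vowel — /k/ and /g/ become palato-alveolar [tʃ] and [dʒ] before a front vowel — gives [dʒ].
The one attested form of 'skin', [lɛgu], shows underlying /lɛg/. Applying the same rule before a front vowel gives [lɛdʒi].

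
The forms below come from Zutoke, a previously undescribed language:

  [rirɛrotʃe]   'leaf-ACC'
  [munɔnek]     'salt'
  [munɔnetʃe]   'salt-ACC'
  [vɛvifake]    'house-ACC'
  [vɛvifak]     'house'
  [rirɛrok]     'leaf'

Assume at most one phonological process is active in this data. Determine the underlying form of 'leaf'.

/rirɛrotʃ/

'leaf' shows [k] ~ [tʃ] at the end of the stem ([rirɛrok] vs [rirɛrotʃe]).
If /k/ were underlying and a rule turned it into [tʃ] before the ACC suffix, 'house' would also alternate; but it has [k] in both [vɛvifak] and [vɛvifake].
So /tʃ/ is underlying, and a rule of depalatalization — palato-alveolar /tʃ/ becomes [k] when no front vowel follows — gives [k].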